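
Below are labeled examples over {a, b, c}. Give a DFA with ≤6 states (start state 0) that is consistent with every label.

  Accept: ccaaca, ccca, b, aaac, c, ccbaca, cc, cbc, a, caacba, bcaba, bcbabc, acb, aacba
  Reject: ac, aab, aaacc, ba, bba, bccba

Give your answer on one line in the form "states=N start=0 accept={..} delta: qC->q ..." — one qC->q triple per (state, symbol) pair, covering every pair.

Grow the machine one transition at a time. Run the examples from 0; the earliest place one falls off (shortest prefix, ties alphabetical) gets sent to the lowest-numbered state that keeps every Accept/Reject pair distinguishable — a pair clashes when both reach the same state with identical unread suffix — and to a fresh state only if none does.
a: 0a undefined. 0a->0: no, b/aab meet in 0 with "b" left. Open state 1: 0a->1.
b: 0b undefined. 0b->0: no, a/ba meet in 1. 0b->1: ok.
c: 0c undefined. 0c->0: no, cbc/ac meet in 1 with "c" left. 0c->1: no, cc/ac meet in 1 with "c" left. Open state 2: 0c->2.
aa: 1a undefined. 1a->0: no, b/aab meet in 1. 1a->1: no, b/ba meet in 1. 1a->2: no, c/ba meet in 2. Open state 3: 1a->3.
ac: 1c undefined. 1c->0: no, bcaba/bba meet in 1 with "ba" left. 1c->1: no, b/ac meet in 1. 1c->2: no, c/ac meet in 2. 1c->3: no, acb/aab meet in 3 with "b" left. Open state 4: 1c->4.
bb: 1b undefined. 1b->0: no, b/bba meet in 1. 1b->1: ok.
ca: 2a undefined. 2a->0: ok.
cb: 2b undefined. 2b->0: ok.
cc: 2c undefined. 2c->0: ok.
aaa: 3a undefined. 3a->0: no, ccca/aaacc meet in 0. 3a->1: no, aaac/ac meet in 4. 3a->2: no, c/aaacc meet in 2. 3a->3: ok.
aab: 3b undefined. 3b->0: no, ccca/aab meet in 0. 3b->1: no, b/aab meet in 1. 3b->2: no, c/aab meet in 2. 3b->3: ok.
aac: 3c undefined. 3c->0: no, c/aaacc meet in 2. 3c->1: no, ccaaca/aab meet in 3. 3c->2: no, ccaaca/aaacc meet in 0. 3c->3: no, ccaaca/aab meet in 3. 3c->4: no, aaac/ac meet in 4. Open state 5: 3c->5.
acb: 4b undefined. 4b->0: no, bcbabc/ac meet in 4. 4b->1: no, caacba/aab meet in 3. 4b->2: no, bcbabc/ac meet in 4. 4b->3: no, caacba/aab meet in 3. 4b->4: no, acb/ac meet in 4. 4b->5: ok.
bca: 4a undefined. 4a->0: no, bcaba/aab meet in 3. 4a->1: no, bcaba/aab meet in 3. 4a->2: ok.
bcc: 4c undefined. 4c->0: ok.
aacb: 5b undefined. 5b->0: ok.
bcba: 5a undefined. 5a->0: no, bcbabc/ac meet in 4. 5a->1: no, bcbabc/ac meet in 4. 5a->2: ok.
aaacc: 5c undefined. 5c->0: no, ccca/aaacc meet in 0. 5c->1: no, b/aaacc meet in 1. 5c->2: no, ccaaca/aaacc meet in 2. 5c->3: ok.
All examples now run through 6 states with every (state, symbol) defined. Accept strings end in {0,1,2,5}, Reject strings end in {3,4}; accept={0,1,2,5}.

states=6 start=0 accept={0,1,2,5} delta: 0a->1 0b->1 0c->2 1a->3 1b->1 1c->4 2a->0 2b->0 2c->0 3a->3 3b->3 3c->5 4a->2 4b->5 4c->0 5a->2 5b->0 5c->3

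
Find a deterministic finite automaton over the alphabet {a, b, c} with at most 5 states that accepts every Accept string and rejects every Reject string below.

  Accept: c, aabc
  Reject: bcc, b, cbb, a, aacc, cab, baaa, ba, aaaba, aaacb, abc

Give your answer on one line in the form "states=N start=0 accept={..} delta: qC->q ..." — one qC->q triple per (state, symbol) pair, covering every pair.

states=3 start=0 accept={2} delta: 0a->1 0b->0 0c->2 1a->0 1b->1 1c->0 2a->0 2b->0 2c->0

Fold the examples into a partial DFA from state 0: repeatedly fix the first undefined (state, symbol) met by the shortest-then-alphabetical prefix, trying targets in increasing order and rejecting any under which an Accept and a Reject string meet in one state with the same remainder; add a state when all current targets are rejected. Accepting states are where Accept strings end.
a: 0a undefined. 0a->0: no, aabc/abc meet in 0 with "bc" left. Open state 1: 0a->1.
b: 0b undefined. 0b->0: ok.
c: 0c undefined. 0c->0: no, c/bcc meet in 0. 0c->1: no, c/a meet in 1. Open state 2: 0c->2.
aa: 1a undefined. 1a->0: ok.
ab: 1b undefined. 1b->0: no, c/abc meet in 2. 1b->1: ok.
ca: 2a undefined. 2a->0: ok.
cb: 2b undefined. 2b->0: ok.
abc: 1c undefined. 1c->0: ok.
bcc: 2c undefined. 2c->0: ok.
All examples now run through 3 states with every (state, symbol) defined. Accept strings end in {2}, Reject strings end in {0,1}; accept={2}.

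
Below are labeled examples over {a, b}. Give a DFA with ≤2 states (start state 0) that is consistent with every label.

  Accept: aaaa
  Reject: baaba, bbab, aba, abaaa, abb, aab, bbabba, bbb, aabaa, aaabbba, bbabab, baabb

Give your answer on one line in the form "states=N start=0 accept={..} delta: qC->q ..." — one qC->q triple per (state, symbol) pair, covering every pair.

Grow the machine one transition at a time. Run the examples from 0; the earliest place one falls off (shortest prefix, ties alphabetical) gets sent to the lowest-numbered state that keeps every Accept/Reject pair distinguishable — a pair clashes when both reach the same state with identical unread suffix — and to a fresh state only if none does.
a: 0a undefined. 0a->0: ok.
b: 0b undefined. 0b->0: no, aaaa/baaba meet in 0. Open state 1: 0b->1.
ba: 1a undefined. 1a->0: no, aaaa/baaba meet in 0. 1a->1: ok.
bb: 1b undefined. 1b->0: no, aaaa/baaba meet in 0. 1b->1: ok.
All examples now run through 2 states with every (state, symbol) defined. Accept strings end in {0}, Reject strings end in {1}; accept={0}.

states=2 start=0 accept={0} delta: 0a->0 0b->1 1a->1 1b->1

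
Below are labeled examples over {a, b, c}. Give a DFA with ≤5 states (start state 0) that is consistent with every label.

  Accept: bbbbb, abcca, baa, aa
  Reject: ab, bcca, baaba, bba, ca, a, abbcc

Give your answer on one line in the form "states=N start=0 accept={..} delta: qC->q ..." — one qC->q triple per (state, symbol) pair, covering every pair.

Grow the machine one transition at a time. Run the examples from 0; the earliest place one falls off (shortest prefix, ties alphabetical) gets sent to the lowest-numbered state that keeps every Accept/Reject pair distinguishable — a pair clashes when both reach the same state with identical unread suffix — and to a fresh state only if none does.
a: 0a undefined. 0a->0: no, abcca/bcca meet in 0 with "bcca" left. Open state 1: 0a->1.
b: 0b undefined. 0b->0: ok.
c: 0c undefined. 0c->0: ok.
aa: 1a undefined. 1a->0: ok.
ab: 1b undefined. 1b->0: no, bbbbb/ab meet in 0. 1b->1: ok.
abc: 1c undefined. 1c->0: no, bbbbb/abbcc meet in 0. 1c->1: ok.
All examples now run through 2 states with every (state, symbol) defined. Accept strings end in {0}, Reject strings end in {1}; accept={0}.

states=2 start=0 accept={0} delta: 0a->1 0b->0 0c->0 1a->0 1b->1 1c->1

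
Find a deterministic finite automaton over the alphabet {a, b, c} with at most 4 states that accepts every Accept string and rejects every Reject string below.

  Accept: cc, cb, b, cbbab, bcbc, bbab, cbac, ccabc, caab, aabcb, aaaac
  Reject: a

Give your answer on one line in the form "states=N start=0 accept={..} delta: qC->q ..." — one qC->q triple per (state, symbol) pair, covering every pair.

states=2 start=0 accept={1} delta: 0a->0 0b->1 0c->1 1a->0 1b->1 1c->1

Fold the examples into a partial DFA from state 0: repeatedly fix the first undefined (state, symbol) met by the shortest-then-alphabetical prefix, trying targets in increasing order and rejecting any under which an Accept and a Reject string meet in one state with the same remainder; add a state when all current targets are rejected. Accepting states are where Accept strings end.
a: 0a undefined. 0a->0: ok.
b: 0b undefined. 0b->0: no, b/a meet in 0. Open state 1: 0b->1.
c: 0c undefined. 0c->0: no, cc/a meet in 0. 0c->1: ok.
bb: 1b undefined. 1b->0: no, cb/a meet in 0. 1b->1: ok.
bc: 1c undefined. 1c->0: no, cc/a meet in 0. 1c->1: ok.
ca: 1a undefined. 1a->0: ok.
All examples now run through 2 states with every (state, symbol) defined. Accept strings end in {1}, Reject strings end in {0}; accept={1}.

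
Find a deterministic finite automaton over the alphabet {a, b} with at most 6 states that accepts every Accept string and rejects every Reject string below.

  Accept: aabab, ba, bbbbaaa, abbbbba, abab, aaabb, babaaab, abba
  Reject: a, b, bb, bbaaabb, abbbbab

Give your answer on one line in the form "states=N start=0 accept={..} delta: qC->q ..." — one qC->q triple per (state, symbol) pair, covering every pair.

Grow the machine one transition at a time. Run the examples from 0; the earliest place one falls off (shortest prefix, ties alphabetical) gets sent to the lowest-numbered state that keeps every Accept/Reject pair distinguishable — a pair clashes when both reach the same state with identical unread suffix — and to a fresh state only if none does.
a: 0a undefined. 0a->0: no, aaabb/bb meet in 0 with "bb" left. Open state 1: 0a->1.
b: 0b undefined. 0b->0: no, ba/a meet in 1. 0b->1: ok.
aa: 1a undefined. 1a->0: no, aabab/a meet in 1. 1a->1: no, ba/a meet in 1. Open state 2: 1a->2.
ab: 1b undefined. 1b->0: no, abbbbba/a meet in 1. 1b->1: no, abab/abbbbab meet in 2 with "b" left. 1b->2: no, ba/bb meet in 2. Open state 3: 1b->3.
aaa: 2a undefined. 2a->0: no, aaabb/bb meet in 3. 2a->1: ok.
aab: 2b undefined. 2b->0: no, aabab/bb meet in 3. 2b->1: no, aabab/a meet in 1. 2b->2: no, aabab/bb meet in 3. 2b->3: ok.
aba: 3a undefined. 3a->0: no, aabab/a meet in 1. 3a->1: no, aabab/bb meet in 3. 3a->2: no, aabab/bb meet in 3. 3a->3: ok.
abb: 3b undefined. 3b->0: no, aabab/abbbbab meet in 0. 3b->1: no, aabab/a meet in 1. 3b->2: no, bbbbaaa/bb meet in 3. 3b->3: no, aabab/bb meet in 3. Open state 4: 3b->4.
abba: 4a undefined. 4a->0: ok.
abbb: 4b undefined. 4b->0: no, bbbbaaa/a meet in 1. 4b->1: no, aabab/abbbbab meet in 4. 4b->2: no, aabab/abbbbab meet in 4. 4b->3: no, bbbbaaa/bb meet in 3. 4b->4: no, aabab/bbaaabb meet in 4. Open state 5: 4b->5.
abbbb: 5b undefined. 5b->0: ok.
bbbba: 5a undefined. 5a->0: ok.
All examples now run through 6 states with every (state, symbol) defined. Accept strings end in {0,2,4}, Reject strings end in {1,3,5}; accept={0,2,4}.

states=6 start=0 accept={0,2,4} delta: 0a->1 0b->1 1a->2 1b->3 2a->1 2b->3 3a->3 3b->4 4a->0 4b->5 5a->0 5b->0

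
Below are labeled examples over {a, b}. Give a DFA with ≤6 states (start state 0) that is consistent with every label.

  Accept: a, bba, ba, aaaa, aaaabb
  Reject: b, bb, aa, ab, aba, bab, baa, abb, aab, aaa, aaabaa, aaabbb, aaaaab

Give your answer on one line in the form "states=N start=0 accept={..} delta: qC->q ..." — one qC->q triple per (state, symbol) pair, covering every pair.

Grow the machine one transition at a time. Run the examples from 0; the earliest place one falls off (shortest prefix, ties alphabetical) gets sent to the lowest-numbered state that keeps every Accept/Reject pair distinguishable — a pair clashes when both reach the same state with identical unread suffix — and to a fresh state only if none does.
a: 0a undefined. 0a->0: no, a/aa meet in 0. Open state 1: 0a->1.
b: 0b undefined. 0b->0: ok.
aa: 1a undefined. 1a->0: no, a/aaa meet in 1. 1a->1: no, a/aa meet in 1. Open state 2: 1a->2.
ab: 1b undefined. 1b->0: no, a/aba meet in 1. 1b->1: no, a/ab meet in 1. 1b->2: ok.
aaa: 2a undefined. 2a->0: no, aaaabb/abb meet in 2 with "b" left. 2a->1: no, a/aba meet in 1. 2a->2: no, aaaa/aa meet in 2. Open state 3: 2a->3.
aab: 2b undefined. 2b->0: ok.
aaaa: 3a undefined. 3a->0: no, aaaa/b meet in 0. 3a->1: no, aaaabb/b meet in 0. 3a->2: no, aaaa/aa meet in 2. 3a->3: no, aaaa/aba meet in 3. Open state 4: 3a->4.
aaab: 3b undefined. 3b->0: ok.
aaaaa: 4a undefined. 4a->0: ok.
aaaab: 4b undefined. 4b->0: no, aaaabb/b meet in 0. 4b->1: no, aaaabb/aa meet in 2. 4b->2: no, aaaabb/b meet in 0. 4b->3: no, aaaabb/b meet in 0. 4b->4: ok.
All examples now run through 5 states with every (state, symbol) defined. Accept strings end in {1,4}, Reject strings end in {0,2,3}; accept={1,4}.

states=5 start=0 accept={1,4} delta: 0a->1 0b->0 1a->2 1b->2 2a->3 2b->0 3a->4 3b->0 4a->0 4b->4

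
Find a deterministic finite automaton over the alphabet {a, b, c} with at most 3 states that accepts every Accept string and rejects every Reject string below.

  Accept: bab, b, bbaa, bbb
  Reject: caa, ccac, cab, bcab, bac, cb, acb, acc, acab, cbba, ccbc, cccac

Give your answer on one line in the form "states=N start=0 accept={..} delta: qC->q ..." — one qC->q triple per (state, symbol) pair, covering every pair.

Grow the machine one transition at a time. Run the examples from 0; the earliest place one falls off (shortest prefix, ties alphabetical) gets sent to the lowest-numbered state that keeps every Accept/Reject pair distinguishable — a pair clashes when both reach the same state with identical unread suffix — and to a fresh state only if none does.
a: 0a undefined. 0a->0: ok.
b: 0b undefined. 0b->0: ok.
c: 0c undefined. 0c->0: no, bab/caa meet in 0. Open state 1: 0c->1.
ca: 1a undefined. 1a->0: no, bab/caa meet in 0. 1a->1: ok.
cb: 1b undefined. 1b->0: no, bab/cab meet in 0. 1b->1: ok.
cc: 1c undefined. 1c->0: no, bab/acc meet in 0. 1c->1: ok.
All examples now run through 2 states with every (state, symbol) defined. Accept strings end in {0}, Reject strings end in {1}; accept={0}.

states=2 start=0 accept={0} delta: 0a->0 0b->0 0c->1 1a->1 1b->1 1c->1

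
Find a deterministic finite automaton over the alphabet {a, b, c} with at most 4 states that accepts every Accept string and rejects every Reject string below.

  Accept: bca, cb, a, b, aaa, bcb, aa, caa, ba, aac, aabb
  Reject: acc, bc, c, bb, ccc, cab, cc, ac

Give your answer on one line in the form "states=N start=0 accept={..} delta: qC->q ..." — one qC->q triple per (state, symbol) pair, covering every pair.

states=3 start=0 accept={1,2} delta: 0a->1 0b->1 0c->0 1a->2 1b->0 1c->0 2a->1 2b->0 2c->1

Fold the examples into a partial DFA from state 0: repeatedly fix the first undefined (state, symbol) met by the shortest-then-alphabetical prefix, trying targets in increasing order and rejecting any under which an Accept and a Reject string meet in one state with the same remainder; add a state when all current targets are rejected. Accepting states are where Accept strings end.
a: 0a undefined. 0a->0: no, aac/c meet in 0 with "c" left. Open state 1: 0a->1.
b: 0b undefined. 0b->0: no, b/bb meet in 0. 0b->1: ok.
c: 0c undefined. 0c->0: ok.
aa: 1a undefined. 1a->0: no, aa/c meet in 0. 1a->1: no, aac/bc meet in 1 with "c" left. Open state 2: 1a->2.
ac: 1c undefined. 1c->0: ok.
bb: 1b undefined. 1b->0: ok.
aaa: 2a undefined. 2a->0: no, aaa/acc meet in 0. 2a->1: ok.
aab: 2b undefined. 2b->0: ok.
aac: 2c undefined. 2c->0: no, aac/acc meet in 0. 2c->1: ok.
All examples now run through 3 states with every (state, symbol) defined. Accept strings end in {1,2}, Reject strings end in {0}; accept={1,2}.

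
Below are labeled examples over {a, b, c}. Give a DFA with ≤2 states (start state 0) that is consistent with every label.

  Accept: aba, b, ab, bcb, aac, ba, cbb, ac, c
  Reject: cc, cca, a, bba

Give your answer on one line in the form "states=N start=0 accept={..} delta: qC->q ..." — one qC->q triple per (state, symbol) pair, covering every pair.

states=2 start=0 accept={1} delta: 0a->0 0b->1 0c->1 1a->1 1b->0 1c->0

State merging on the prefix tree: take the shortest (then alphabetical) example prefix whose next move is undefined and point that move at state 0, else 1, else 2, ...; a target is out if some Accept/Reject pair would then sit in one state with the same input left (inseparable). If every existing state is out, open a new one.
a: 0a undefined. 0a->0: ok.
b: 0b undefined. 0b->0: no, aba/a meet in 0. Open state 1: 0b->1.
c: 0c undefined. 0c->0: no, aac/cc meet in 0. 0c->1: ok.
ba: 1a undefined. 1a->0: no, aba/a meet in 0. 1a->1: ok.
bb: 1b undefined. 1b->0: ok.
bc: 1c undefined. 1c->0: ok.
All examples now run through 2 states with every (state, symbol) defined. Accept strings end in {1}, Reject strings end in {0}; accept={1}.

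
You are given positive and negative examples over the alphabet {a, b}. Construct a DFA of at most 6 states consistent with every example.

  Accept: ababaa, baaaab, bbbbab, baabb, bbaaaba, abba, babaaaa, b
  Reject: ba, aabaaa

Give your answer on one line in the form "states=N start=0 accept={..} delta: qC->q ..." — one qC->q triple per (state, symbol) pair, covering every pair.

states=4 start=0 accept={0,1,3} delta: 0a->0 0b->1 1a->2 1b->2 2a->3 2b->0 3a->2 3b->0

Grow the machine one transition at a time. Run the examples from 0; the earliest place one falls off (shortest prefix, ties alphabetical) gets sent to the lowest-numbered state that keeps every Accept/Reject pair distinguishable — a pair clashes when both reach the same state with identical unread suffix — and to a fresh state only if none does.
a: 0a undefined. 0a->0: ok.
b: 0b undefined. 0b->0: no, ababaa/ba meet in 0. Open state 1: 0b->1.
ba: 1a undefined. 1a->0: no, ababaa/ba meet in 0. 1a->1: no, b/ba meet in 1. Open state 2: 1a->2.
bb: 1b undefined. 1b->0: no, bbaaaba/ba meet in 2. 1b->1: no, abba/ba meet in 2. 1b->2: ok.
baa: 2a undefined. 2a->0: no, baabb/ba meet in 2. 2a->1: no, baaaab/ba meet in 2. 2a->2: no, abba/ba meet in 2. Open state 3: 2a->3.
bab: 2b undefined. 2b->0: ok.
baaa: 3a undefined. 3a->0: no, ababaa/aabaaa meet in 0. 3a->1: no, b/aabaaa meet in 1. 3a->2: ok.
baab: 3b undefined. 3b->0: ok.
All examples now run through 4 states with every (state, symbol) defined. Accept strings end in {0,1,3}, Reject strings end in {2}; accept={0,1,3}.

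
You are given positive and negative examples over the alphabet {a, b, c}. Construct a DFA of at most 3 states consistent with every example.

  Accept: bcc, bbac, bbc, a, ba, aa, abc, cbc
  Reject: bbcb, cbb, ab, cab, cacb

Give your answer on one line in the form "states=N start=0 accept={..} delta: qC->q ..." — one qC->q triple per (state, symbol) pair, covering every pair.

Grow the machine one transition at a time. Run the examples from 0; the earliest place one falls off (shortest prefix, ties alphabetical) gets sent to the lowest-numbered state that keeps every Accept/Reject pair distinguishable — a pair clashes when both reach the same state with identical unread suffix — and to a fresh state only if none does.
a: 0a undefined. 0a->0: ok.
b: 0b undefined. 0b->0: no, a/ab meet in 0. Open state 1: 0b->1.
c: 0c undefined. 0c->0: ok.
ba: 1a undefined. 1a->0: ok.
bb: 1b undefined. 1b->0: no, bbac/cbb meet in 0. 1b->1: ok.
bc: 1c undefined. 1c->0: ok.
All examples now run through 2 states with every (state, symbol) defined. Accept strings end in {0}, Reject strings end in {1}; accept={0}.

states=2 start=0 accept={0} delta: 0a->0 0b->1 0c->0 1a->0 1b->1 1c->0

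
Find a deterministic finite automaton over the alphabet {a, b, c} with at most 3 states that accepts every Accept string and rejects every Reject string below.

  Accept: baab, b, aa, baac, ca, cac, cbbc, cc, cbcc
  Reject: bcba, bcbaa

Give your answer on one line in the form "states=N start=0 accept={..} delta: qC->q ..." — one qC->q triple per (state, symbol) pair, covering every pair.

State merging on the prefix tree: take the shortest (then alphabetical) example prefix whose next move is undefined and point that move at state 0, else 1, else 2, ...; a target is out if some Accept/Reject pair would then sit in one state with the same input left (inseparable). If every existing state is out, open a new one.
a: 0a undefined. 0a->0: ok.
b: 0b undefined. 0b->0: ok.
c: 0c undefined. 0c->0: no, baab/bcba meet in 0. Open state 1: 0c->1.
ca: 1a undefined. 1a->0: ok.
cb: 1b undefined. 1b->0: no, baab/bcba meet in 0. 1b->1: no, baab/bcba meet in 0. Open state 2: 1b->2.
cc: 1c undefined. 1c->0: ok.
cbb: 2b undefined. 2b->0: ok.
cbc: 2c undefined. 2c->0: ok.
bcba: 2a undefined. 2a->0: no, baab/bcba meet in 0. 2a->1: no, baab/bcbaa meet in 0. 2a->2: ok.
All examples now run through 3 states with every (state, symbol) defined. Accept strings end in {0,1}, Reject strings end in {2}; accept={0,1}.

states=3 start=0 accept={0,1} delta: 0a->0 0b->0 0c->1 1a->0 1b->2 1c->0 2a->2 2b->0 2c->0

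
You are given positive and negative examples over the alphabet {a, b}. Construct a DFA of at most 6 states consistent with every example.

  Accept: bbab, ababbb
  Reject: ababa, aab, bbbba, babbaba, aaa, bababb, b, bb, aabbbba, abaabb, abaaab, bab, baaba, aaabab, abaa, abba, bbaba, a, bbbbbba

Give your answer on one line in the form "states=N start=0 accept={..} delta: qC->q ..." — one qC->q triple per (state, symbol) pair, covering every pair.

states=4 start=0 accept={3} delta: 0a->0 0b->1 1a->0 1b->2 2a->2 2b->3 3a->0 3b->0

Grow the machine one transition at a time. Run the examples from 0; the earliest place one falls off (shortest prefix, ties alphabetical) gets sent to the lowest-numbered state that keeps every Accept/Reject pair distinguishable — a pair clashes when both reach the same state with identical unread suffix — and to a fresh state only if none does.
a: 0a undefined. 0a->0: ok.
b: 0b undefined. 0b->0: no, bbab/ababa meet in 0. Open state 1: 0b->1.
ba: 1a undefined. 1a->0: ok.
bb: 1b undefined. 1b->0: no, bbab/aab meet in 1. 1b->1: no, bbab/aab meet in 1. Open state 2: 1b->2.
bba: 2a undefined. 2a->0: no, bbab/aab meet in 1. 2a->1: no, bbab/bababb meet in 2. 2a->2: ok.
bbb: 2b undefined. 2b->0: no, bbab/ababa meet in 0. 2b->1: no, bbab/aab meet in 1. 2b->2: no, bbab/bbbba meet in 2. Open state 3: 2b->3.
bbbb: 3b undefined. 3b->0: ok.
bbaba: 3a undefined. 3a->0: ok.
All examples now run through 4 states with every (state, symbol) defined. Accept strings end in {3}, Reject strings end in {0,1,2}; accept={3}.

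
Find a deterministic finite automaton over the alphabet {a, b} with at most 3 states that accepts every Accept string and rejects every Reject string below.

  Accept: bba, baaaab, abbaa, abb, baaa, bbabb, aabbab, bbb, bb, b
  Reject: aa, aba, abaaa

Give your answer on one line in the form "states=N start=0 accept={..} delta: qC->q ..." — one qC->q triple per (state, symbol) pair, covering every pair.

Fold the examples into a partial DFA from state 0: repeatedly fix the first undefined (state, symbol) met by the shortest-then-alphabetical prefix, trying targets in increasing order and rejecting any under which an Accept and a Reject string meet in one state with the same remainder; add a state when all current targets are rejected. Accepting states are where Accept strings end.
a: 0a undefined. 0a->0: no, baaa/abaaa meet in 0 with "baaa" left. Open state 1: 0a->1.
b: 0b undefined. 0b->0: ok.
aa: 1a undefined. 1a->0: no, baaaab/aa meet in 0. 1a->1: no, bba/aa meet in 1. Open state 2: 1a->2.
ab: 1b undefined. 1b->0: no, bba/aba meet in 1. 1b->1: ok.
aab: 2b undefined. 2b->0: ok.
abaa: 2a undefined. 2a->0: no, bba/abaaa meet in 1. 2a->1: ok.
All examples now run through 3 states with every (state, symbol) defined. Accept strings end in {0,1}, Reject strings end in {2}; accept={0,1}.

states=3 start=0 accept={0,1} delta: 0a->1 0b->0 1a->2 1b->1 2a->1 2b->0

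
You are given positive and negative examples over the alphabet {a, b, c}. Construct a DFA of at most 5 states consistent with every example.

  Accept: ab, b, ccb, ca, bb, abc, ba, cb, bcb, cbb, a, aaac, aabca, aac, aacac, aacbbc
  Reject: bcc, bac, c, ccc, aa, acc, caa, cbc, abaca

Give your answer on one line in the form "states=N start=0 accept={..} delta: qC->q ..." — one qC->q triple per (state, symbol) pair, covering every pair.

Fold the examples into a partial DFA from state 0: repeatedly fix the first undefined (state, symbol) met by the shortest-then-alphabetical prefix, trying targets in increasing order and rejecting any under which an Accept and a Reject string meet in one state with the same remainder; add a state when all current targets are rejected. Accepting states are where Accept strings end.
a: 0a undefined. 0a->0: no, a/aa meet in 0. Open state 1: 0a->1.
b: 0b undefined. 0b->0: ok.
c: 0c undefined. 0c->0: no, b/bcc meet in 0. 0c->1: no, ca/aa meet in 1 with "a" left. Open state 2: 0c->2.
aa: 1a undefined. 1a->0: no, b/aa meet in 0. 1a->1: no, ba/aa meet in 1. 1a->2: no, aac/bcc meet in 2 with "c" left. Open state 3: 1a->3.
ab: 1b undefined. 1b->0: no, abc/c meet in 2. 1b->1: no, abc/bac meet in 1 with "c" left. 1b->2: no, ab/c meet in 2. 1b->3: no, ab/aa meet in 3. Open state 4: 1b->4.
ac: 1c undefined. 1c->0: no, b/bac meet in 0. 1c->1: no, ba/bac meet in 1. 1c->2: ok.
ca: 2a undefined. 2a->0: no, ba/caa meet in 1. 2a->1: ok.
cb: 2b undefined. 2b->0: ok.
cc: 2c undefined. 2c->0: no, b/bcc meet in 0. 2c->1: no, ca/bcc meet in 1. 2c->2: ok.
aaa: 3a undefined. 3a->0: no, aaac/bcc meet in 2. 3a->1: no, aaac/bcc meet in 2. 3a->2: no, aaac/bcc meet in 2. 3a->3: ok.
aab: 3b undefined. 3b->0: ok.
aac: 3c undefined. 3c->0: no, aacac/bcc meet in 2. 3c->1: ok.
aba: 4a undefined. 4a->0: no, ca/abaca meet in 1. 4a->1: no, ca/abaca meet in 1. 4a->2: no, ca/abaca meet in 1. 4a->3: ok.
abc: 4c undefined. 4c->0: ok.
aacbb: 4b undefined. 4b->0: no, aacbbc/bcc meet in 2. 4b->1: no, aacbbc/bcc meet in 2. 4b->2: no, aacbbc/bcc meet in 2. 4b->3: ok.
All examples now run through 5 states with every (state, symbol) defined. Accept strings end in {0,1,4}, Reject strings end in {2,3}; accept={0,1,4}.

states=5 start=0 accept={0,1,4} delta: 0a->1 0b->0 0c->2 1a->3 1b->4 1c->2 2a->1 2b->0 2c->2 3a->3 3b->0 3c->1 4a->3 4b->3 4c->0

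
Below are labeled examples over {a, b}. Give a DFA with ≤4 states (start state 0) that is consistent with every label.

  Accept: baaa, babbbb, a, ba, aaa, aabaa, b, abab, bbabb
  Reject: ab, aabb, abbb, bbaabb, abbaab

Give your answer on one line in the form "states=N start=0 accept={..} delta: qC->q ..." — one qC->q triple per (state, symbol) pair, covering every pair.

states=4 start=0 accept={0,1,3} delta: 0a->1 0b->0 1a->2 1b->2 2a->0 2b->3 3a->0 3b->2

State merging on the prefix tree: take the shortest (then alphabetical) example prefix whose next move is undefined and point that move at state 0, else 1, else 2, ...; a target is out if some Accept/Reject pair would then sit in one state with the same input left (inseparable). If every existing state is out, open a new one.
a: 0a undefined. 0a->0: no, b/ab meet in 0 with "b" left. Open state 1: 0a->1.
b: 0b undefined. 0b->0: ok.
aa: 1a undefined. 1a->0: no, aabaa/aabb meet in 0. 1a->1: no, bbabb/aabb meet in 1 with "bb" left. Open state 2: 1a->2.
ab: 1b undefined. 1b->0: no, babbbb/ab meet in 0. 1b->1: no, babbbb/ab meet in 1. 1b->2: ok.
aaa: 2a undefined. 2a->0: ok.
aab: 2b undefined. 2b->0: no, baaa/aabb meet in 0. 2b->1: no, baaa/abbaab meet in 0. 2b->2: no, babbbb/ab meet in 2. Open state 3: 2b->3.
aaba: 3a undefined. 3a->0: ok.
aabb: 3b undefined. 3b->0: no, baaa/aabb meet in 0. 3b->1: no, babbbb/ab meet in 2. 3b->2: ok.
All examples now run through 4 states with every (state, symbol) defined. Accept strings end in {0,1,3}, Reject strings end in {2}; accept={0,1,3}.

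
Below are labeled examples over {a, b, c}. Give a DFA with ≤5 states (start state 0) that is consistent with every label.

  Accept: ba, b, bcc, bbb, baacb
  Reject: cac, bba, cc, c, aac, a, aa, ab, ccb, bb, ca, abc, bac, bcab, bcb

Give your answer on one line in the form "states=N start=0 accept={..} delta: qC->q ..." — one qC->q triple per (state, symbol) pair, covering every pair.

states=4 start=0 accept={2,3} delta: 0a->1 0b->2 0c->1 1a->0 1b->0 1c->1 2a->3 2b->0 2c->2 3a->3 3b->0 3c->0

State merging on the prefix tree: take the shortest (then alphabetical) example prefix whose next move is undefined and point that move at state 0, else 1, else 2, ...; a target is out if some Accept/Reject pair would then sit in one state with the same input left (inseparable). If every existing state is out, open a new one.
a: 0a undefined. 0a->0: no, b/ab meet in 0 with "b" left. Open state 1: 0a->1.
b: 0b undefined. 0b->0: no, ba/bba meet in 1. 0b->1: no, ba/aa meet in 1 with "a" left. Open state 2: 0b->2.
c: 0c undefined. 0c->0: no, b/ccb meet in 2. 0c->1: ok.
aa: 1a undefined. 1a->0: ok.
ab: 1b undefined. 1b->0: ok.
ba: 2a undefined. 2a->0: no, ba/aa meet in 0. 2a->1: no, ba/cac meet in 1. 2a->2: no, baacb/bcb meet in 2 with "cb" left. Open state 3: 2a->3.
bb: 2b undefined. 2b->0: ok.
bc: 2c undefined. 2c->0: no, b/bcb meet in 2. 2c->1: no, b/bcab meet in 2. 2c->2: ok.
cc: 1c undefined. 1c->0: no, b/ccb meet in 2. 1c->1: ok.
baa: 3a undefined. 3a->0: no, baacb/aa meet in 0. 3a->1: no, baacb/aa meet in 0. 3a->2: no, baacb/aa meet in 0. 3a->3: ok.
bac: 3c undefined. 3c->0: ok.
bcab: 3b undefined. 3b->0: ok.
All examples now run through 4 states with every (state, symbol) defined. Accept strings end in {2,3}, Reject strings end in {0,1}; accept={2,3}.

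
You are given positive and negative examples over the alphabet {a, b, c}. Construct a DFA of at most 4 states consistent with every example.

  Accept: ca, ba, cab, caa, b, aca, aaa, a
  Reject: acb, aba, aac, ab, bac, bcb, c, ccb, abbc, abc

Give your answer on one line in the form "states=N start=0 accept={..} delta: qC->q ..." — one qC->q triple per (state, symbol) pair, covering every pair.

states=4 start=0 accept={0,1} delta: 0a->1 0b->0 0c->2 1a->0 1b->3 1c->2 2a->0 2b->2 2c->1 3a->2 3b->0 3c->2

Fold the examples into a partial DFA from state 0: repeatedly fix the first undefined (state, symbol) met by the shortest-then-alphabetical prefix, trying targets in increasing order and rejecting any under which an Accept and a Reject string meet in one state with the same remainder; add a state when all current targets are rejected. Accepting states are where Accept strings end.
a: 0a undefined. 0a->0: no, ba/aba meet in 0 with "ba" left. Open state 1: 0a->1.
b: 0b undefined. 0b->0: ok.
c: 0c undefined. 0c->0: no, cab/ab meet in 1 with "b" left. 0c->1: no, ba/c meet in 1. Open state 2: 0c->2.
aa: 1a undefined. 1a->0: ok.
ab: 1b undefined. 1b->0: no, ba/aba meet in 1. 1b->1: no, ba/ab meet in 1. 1b->2: no, ca/aba meet in 2 with "a" left. Open state 3: 1b->3.
ac: 1c undefined. 1c->0: no, b/acb meet in 0. 1c->1: no, ba/bac meet in 1. 1c->2: ok.
ca: 2a undefined. 2a->0: ok.
cc: 2c undefined. 2c->0: no, ca/ccb meet in 0. 2c->1: ok.
aba: 3a undefined. 3a->0: no, ca/aba meet in 0. 3a->1: no, ba/aba meet in 1. 3a->2: ok.
abb: 3b undefined. 3b->0: ok.
abc: 3c undefined. 3c->0: no, ca/abc meet in 0. 3c->1: no, ba/abc meet in 1. 3c->2: ok.
acb: 2b undefined. 2b->0: no, ca/acb meet in 0. 2b->1: no, ba/acb meet in 1. 2b->2: ok.
All examples now run through 4 states with every (state, symbol) defined. Accept strings end in {0,1}, Reject strings end in {2,3}; accept={0,1}.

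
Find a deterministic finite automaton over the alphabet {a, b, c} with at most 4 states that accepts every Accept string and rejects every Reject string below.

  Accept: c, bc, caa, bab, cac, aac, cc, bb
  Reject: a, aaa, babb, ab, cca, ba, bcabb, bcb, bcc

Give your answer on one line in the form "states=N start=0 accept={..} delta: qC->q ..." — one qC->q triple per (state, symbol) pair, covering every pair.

states=4 start=0 accept={2,3} delta: 0a->0 0b->1 0c->2 1a->1 1b->2 1c->3 2a->2 2b->0 2c->3 3a->1 3b->0 3c->0

Grow the machine one transition at a time. Run the examples from 0; the earliest place one falls off (shortest prefix, ties alphabetical) gets sent to the lowest-numbered state that keeps every Accept/Reject pair distinguishable — a pair clashes when both reach the same state with identical unread suffix — and to a fresh state only if none does.
a: 0a undefined. 0a->0: ok.
b: 0b undefined. 0b->0: no, bab/a meet in 0. Open state 1: 0b->1.
c: 0c undefined. 0c->0: no, c/a meet in 0. 0c->1: no, c/ab meet in 1. Open state 2: 0c->2.
ba: 1a undefined. 1a->0: no, bab/ab meet in 1. 1a->1: ok.
bb: 1b undefined. 1b->0: no, bab/a meet in 0. 1b->1: no, bab/babb meet in 1. 1b->2: ok.
bc: 1c undefined. 1c->0: no, c/bcabb meet in 2. 1c->1: no, c/bcb meet in 2. 1c->2: no, cc/bcc meet in 2 with "c" left. Open state 3: 1c->3.
ca: 2a undefined. 2a->0: no, caa/a meet in 0. 2a->1: no, caa/ab meet in 1. 2a->2: ok.
cc: 2c undefined. 2c->0: no, cac/a meet in 0. 2c->1: no, cac/ab meet in 1. 2c->2: no, c/cca meet in 2. 2c->3: ok.
bca: 3a undefined. 3a->0: no, c/bcabb meet in 2. 3a->1: ok.
bcb: 3b undefined. 3b->0: ok.
bcc: 3c undefined. 3c->0: ok.
babb: 2b undefined. 2b->0: ok.
All examples now run through 4 states with every (state, symbol) defined. Accept strings end in {2,3}, Reject strings end in {0,1}; accept={2,3}.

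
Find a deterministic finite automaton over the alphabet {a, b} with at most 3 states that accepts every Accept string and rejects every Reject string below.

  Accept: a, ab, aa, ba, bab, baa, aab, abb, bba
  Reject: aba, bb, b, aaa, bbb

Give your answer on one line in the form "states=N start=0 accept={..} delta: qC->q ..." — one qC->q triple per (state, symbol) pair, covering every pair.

states=3 start=0 accept={1,2} delta: 0a->1 0b->0 1a->2 1b->2 2a->0 2b->1

State merging on the prefix tree: take the shortest (then alphabetical) example prefix whose next move is undefined and point that move at state 0, else 1, else 2, ...; a target is out if some Accept/Reject pair would then sit in one state with the same input left (inseparable). If every existing state is out, open a new one.
a: 0a undefined. 0a->0: no, a/aaa meet in 0. Open state 1: 0a->1.
b: 0b undefined. 0b->0: ok.
aa: 1a undefined. 1a->0: no, a/aaa meet in 1. 1a->1: no, a/aaa meet in 1. Open state 2: 1a->2.
ab: 1b undefined. 1b->0: no, a/aba meet in 1. 1b->1: no, aa/aba meet in 2. 1b->2: ok.
aaa: 2a undefined. 2a->0: ok.
aab: 2b undefined. 2b->0: no, aab/aba meet in 0. 2b->1: ok.
All examples now run through 3 states with every (state, symbol) defined. Accept strings end in {1,2}, Reject strings end in {0}; accept={1,2}.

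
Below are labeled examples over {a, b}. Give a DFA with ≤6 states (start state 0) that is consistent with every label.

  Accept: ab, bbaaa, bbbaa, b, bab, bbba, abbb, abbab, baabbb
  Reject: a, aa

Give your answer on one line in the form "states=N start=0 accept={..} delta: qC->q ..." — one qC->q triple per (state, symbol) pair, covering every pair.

Fold the examples into a partial DFA from state 0: repeatedly fix the first undefined (state, symbol) met by the shortest-then-alphabetical prefix, trying targets in increasing order and rejecting any under which an Accept and a Reject string meet in one state with the same remainder; add a state when all current targets are rejected. Accepting states are where Accept strings end.
a: 0a undefined. 0a->0: ok.
b: 0b undefined. 0b->0: no, ab/a meet in 0. Open state 1: 0b->1.
ba: 1a undefined. 1a->0: ok.
bb: 1b undefined. 1b->0: no, bbaaa/a meet in 0. 1b->1: no, bbaaa/a meet in 0. Open state 2: 1b->2.
bba: 2a undefined. 2a->0: no, bbaaa/a meet in 0. 2a->1: no, bbaaa/a meet in 0. 2a->2: ok.
bbb: 2b undefined. 2b->0: no, bbbaa/a meet in 0. 2b->1: no, bbbaa/a meet in 0. 2b->2: ok.
All examples now run through 3 states with every (state, symbol) defined. Accept strings end in {1,2}, Reject strings end in {0}; accept={1,2}.

states=3 start=0 accept={1,2} delta: 0a->0 0b->1 1a->0 1b->2 2a->2 2b->2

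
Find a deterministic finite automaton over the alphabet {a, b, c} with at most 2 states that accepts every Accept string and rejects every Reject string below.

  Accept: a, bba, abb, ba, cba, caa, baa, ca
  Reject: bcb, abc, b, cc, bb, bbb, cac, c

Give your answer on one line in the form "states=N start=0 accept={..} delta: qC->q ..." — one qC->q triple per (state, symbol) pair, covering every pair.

State merging on the prefix tree: take the shortest (then alphabetical) example prefix whose next move is undefined and point that move at state 0, else 1, else 2, ...; a target is out if some Accept/Reject pair would then sit in one state with the same input left (inseparable). If every existing state is out, open a new one.
a: 0a undefined. 0a->0: no, abb/bb meet in 0 with "bb" left. Open state 1: 0a->1.
b: 0b undefined. 0b->0: ok.
c: 0c undefined. 0c->0: ok.
ab: 1b undefined. 1b->0: no, abb/bcb meet in 0. 1b->1: ok.
abc: 1c undefined. 1c->0: ok.
baa: 1a undefined. 1a->0: no, caa/bcb meet in 0. 1a->1: ok.
All examples now run through 2 states with every (state, symbol) defined. Accept strings end in {1}, Reject strings end in {0}; accept={1}.

states=2 start=0 accept={1} delta: 0a->1 0b->0 0c->0 1a->1 1b->1 1c->0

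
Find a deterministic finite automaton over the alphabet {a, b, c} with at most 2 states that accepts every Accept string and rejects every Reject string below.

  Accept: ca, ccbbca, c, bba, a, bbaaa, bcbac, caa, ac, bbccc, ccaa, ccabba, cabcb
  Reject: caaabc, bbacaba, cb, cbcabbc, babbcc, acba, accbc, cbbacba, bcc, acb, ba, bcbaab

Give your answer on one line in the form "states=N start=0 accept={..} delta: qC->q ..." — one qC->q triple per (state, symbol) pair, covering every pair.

State merging on the prefix tree: take the shortest (then alphabetical) example prefix whose next move is undefined and point that move at state 0, else 1, else 2, ...; a target is out if some Accept/Reject pair would then sit in one state with the same input left (inseparable). If every existing state is out, open a new one.
a: 0a undefined. 0a->0: ok.
b: 0b undefined. 0b->0: no, bba/ba meet in 0. Open state 1: 0b->1.
c: 0c undefined. 0c->0: ok.
ba: 1a undefined. 1a->0: no, ca/acba meet in 0. 1a->1: ok.
bb: 1b undefined. 1b->0: ok.
bc: 1c undefined. 1c->0: no, ca/caaabc meet in 0. 1c->1: ok.
All examples now run through 2 states with every (state, symbol) defined. Accept strings end in {0}, Reject strings end in {1}; accept={0}.

states=2 start=0 accept={0} delta: 0a->0 0b->1 0c->0 1a->1 1b->0 1c->1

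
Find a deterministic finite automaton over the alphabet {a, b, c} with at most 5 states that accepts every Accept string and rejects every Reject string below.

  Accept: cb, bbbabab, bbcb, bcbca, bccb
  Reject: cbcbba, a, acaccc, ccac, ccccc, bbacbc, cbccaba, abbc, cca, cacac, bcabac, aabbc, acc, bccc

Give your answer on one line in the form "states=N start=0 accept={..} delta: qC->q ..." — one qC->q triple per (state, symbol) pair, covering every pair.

states=4 start=0 accept={1} delta: 0a->0 0b->1 0c->0 1a->0 1b->0 1c->2 2a->0 2b->2 2c->3 3a->1 3b->1 3c->0

Fold the examples into a partial DFA from state 0: repeatedly fix the first undefined (state, symbol) met by the shortest-then-alphabetical prefix, trying targets in increasing order and rejecting any under which an Accept and a Reject string meet in one state with the same remainder; add a state when all current targets are rejected. Accepting states are where Accept strings end.
a: 0a undefined. 0a->0: ok.
b: 0b undefined. 0b->0: no, bbbabab/a meet in 0. Open state 1: 0b->1.
c: 0c undefined. 0c->0: ok.
bb: 1b undefined. 1b->0: ok.
bc: 1c undefined. 1c->0: no, bcbca/cbcbba meet in 0. 1c->1: no, cb/bbacbc meet in 1. Open state 2: 1c->2.
bca: 2a undefined. 2a->0: ok.
bcb: 2b undefined. 2b->0: no, bcbca/a meet in 0. 2b->1: no, bcbca/cbcbba meet in 0. 2b->2: ok.
bcc: 2c undefined. 2c->0: no, bcbca/cbcbba meet in 0. 2c->1: no, bccb/cbcbba meet in 0. 2c->2: no, bcbca/cbcbba meet in 0. Open state 3: 2c->3.
bbba: 1a undefined. 1a->0: ok.
bccb: 3b undefined. 3b->0: no, bccb/cbcbba meet in 0. 3b->1: ok.
bccc: 3c undefined. 3c->0: ok.
bcbca: 3a undefined. 3a->0: no, bcbca/cbcbba meet in 0. 3a->1: ok.
All examples now run through 4 states with every (state, symbol) defined. Accept strings end in {1}, Reject strings end in {0,2}; accept={1}.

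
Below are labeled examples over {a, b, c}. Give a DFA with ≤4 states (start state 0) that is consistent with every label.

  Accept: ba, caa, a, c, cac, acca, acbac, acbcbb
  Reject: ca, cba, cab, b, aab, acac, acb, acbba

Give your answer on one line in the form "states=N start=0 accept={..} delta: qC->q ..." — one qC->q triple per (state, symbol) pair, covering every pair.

Grow the machine one transition at a time. Run the examples from 0; the earliest place one falls off (shortest prefix, ties alphabetical) gets sent to the lowest-numbered state that keeps every Accept/Reject pair distinguishable — a pair clashes when both reach the same state with identical unread suffix — and to a fresh state only if none does.
a: 0a undefined. 0a->0: no, cac/acac meet in 0 with "cac" left. Open state 1: 0a->1.
b: 0b undefined. 0b->0: ok.
c: 0c undefined. 0c->0: no, ba/ca meet in 1. 0c->1: ok.
aa: 1a undefined. 1a->0: ok.
ac: 1c undefined. 1c->0: no, ba/acbba meet in 1. 1c->1: no, ba/acac meet in 1. Open state 2: 1c->2.
cb: 1b undefined. 1b->0: no, ba/cba meet in 1. 1b->1: ok.
aca: 2a undefined. 2a->0: no, ba/acac meet in 1. 2a->1: ok.
acb: 2b undefined. 2b->0: no, ba/acbba meet in 1. 2b->1: no, ba/acb meet in 1. 2b->2: no, ba/acbba meet in 1. Open state 3: 2b->3.
acc: 2c undefined. 2c->0: ok.
acba: 3a undefined. 3a->0: ok.
acbb: 3b undefined. 3b->0: no, ba/acbba meet in 1. 3b->1: ok.
acbc: 3c undefined. 3c->0: no, acbcbb/ca meet in 0. 3c->1: ok.
All examples now run through 4 states with every (state, symbol) defined. Accept strings end in {1}, Reject strings end in {0,2,3}; accept={1}.

states=4 start=0 accept={1} delta: 0a->1 0b->0 0c->1 1a->0 1b->1 1c->2 2a->1 2b->3 2c->0 3a->0 3b->1 3c->1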